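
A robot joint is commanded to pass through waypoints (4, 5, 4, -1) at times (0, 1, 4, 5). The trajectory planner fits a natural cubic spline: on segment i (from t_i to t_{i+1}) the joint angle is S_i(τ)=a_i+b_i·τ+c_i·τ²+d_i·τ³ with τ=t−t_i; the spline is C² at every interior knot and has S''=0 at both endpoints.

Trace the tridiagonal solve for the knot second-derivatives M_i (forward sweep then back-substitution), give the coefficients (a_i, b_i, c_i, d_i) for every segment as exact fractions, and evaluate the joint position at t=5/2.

Δ: Δ0=1, Δ1=-1/3, Δ2=-5
row 1: diag=8, rhs=-8; c'=3/8, d'=-1
row 2: denom=8−3·3/8=55/8; d'=(-28−3·-1)/(55/8)=-40/11
back: M2=-40/11
back: M1=-1−3/8·-40/11=4/11
M: M0=0, M1=4/11, M2=-40/11, M3=0
seg 0: a=4, c=M0/2=0, d=(M1−M0)/(6·1)=2/33, b=Δ0−h0·(2M0+M1)/6=31/33
seg 1: a=5, c=M1/2=2/11, d=(M2−M1)/(6·3)=-2/9, b=Δ1−h1·(2M1+M2)/6=37/33
seg 2: a=4, c=M2/2=-20/11, d=(M3−M2)/(6·1)=20/33, b=Δ2−h2·(2M2+M3)/6=-125/33
t_q=5/2 → seg 1, τ=3/2; S=5+37/33·τ+2/11·τ²+-2/9·τ³=279/44

  seg 0: a=4 b=31/33 c=0 d=2/33
  seg 1: a=5 b=37/33 c=2/11 d=-2/9
  seg 2: a=4 b=-125/33 c=-20/11 d=20/33
S(5/2) = 279/44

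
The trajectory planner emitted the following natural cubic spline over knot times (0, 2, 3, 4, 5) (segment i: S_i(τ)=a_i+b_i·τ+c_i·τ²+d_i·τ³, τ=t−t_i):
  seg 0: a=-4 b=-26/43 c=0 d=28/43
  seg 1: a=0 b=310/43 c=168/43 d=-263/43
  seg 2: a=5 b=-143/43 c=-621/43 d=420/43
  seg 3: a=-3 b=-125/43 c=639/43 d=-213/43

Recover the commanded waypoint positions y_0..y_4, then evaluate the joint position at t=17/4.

y_0 = S_0(0) = a_0 = -4
y_1 = S_1(0) = a_1 = 0
y_2 = S_2(0) = a_2 = 5
y_3 = S_3(0) = a_3 = -3
y_4 = S_3(1) = 4
t_q=17/4 is in segment 3 (τ=1/4); S_3(τ)=-7913/2752

y_0=-4 y_1=0 y_2=5 y_3=-3 y_4=4
S(17/4) = -7913/2752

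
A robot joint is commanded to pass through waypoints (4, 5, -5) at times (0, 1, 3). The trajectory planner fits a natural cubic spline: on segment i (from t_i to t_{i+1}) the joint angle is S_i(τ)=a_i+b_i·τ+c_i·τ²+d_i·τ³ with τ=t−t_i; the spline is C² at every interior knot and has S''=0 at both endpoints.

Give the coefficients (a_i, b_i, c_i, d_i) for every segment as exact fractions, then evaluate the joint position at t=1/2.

Δ: Δ0=1, Δ1=-5
row 1: diag=6, rhs=-36; c'=1/3, d'=-6
back: M1=-6
M: M0=0, M1=-6, M2=0
seg 0: a=4, c=M0/2=0, d=(M1−M0)/(6·1)=-1, b=Δ0−h0·(2M0+M1)/6=2
seg 1: a=5, c=M1/2=-3, d=(M2−M1)/(6·2)=1/2, b=Δ1−h1·(2M1+M2)/6=-1
t_q=1/2 → seg 0, τ=1/2; S=4+2·τ+0·τ²+-1·τ³=39/8

  seg 0: a=4 b=2 c=0 d=-1
  seg 1: a=5 b=-1 c=-3 d=1/2
S(1/2) = 39/8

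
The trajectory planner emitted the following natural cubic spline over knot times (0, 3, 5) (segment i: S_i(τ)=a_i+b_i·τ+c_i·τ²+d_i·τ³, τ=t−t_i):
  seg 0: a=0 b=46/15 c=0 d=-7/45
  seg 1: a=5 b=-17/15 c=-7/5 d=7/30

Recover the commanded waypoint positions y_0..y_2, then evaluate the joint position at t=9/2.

y_0 = S_0(0) = a_0 = 0
y_1 = S_1(0) = a_1 = 5
y_2 = S_1(2) = -1
t_q=9/2 is in segment 1 (τ=3/2); S_1(τ)=15/16

y_0=0 y_1=5 y_2=-1
S(9/2) = 15/16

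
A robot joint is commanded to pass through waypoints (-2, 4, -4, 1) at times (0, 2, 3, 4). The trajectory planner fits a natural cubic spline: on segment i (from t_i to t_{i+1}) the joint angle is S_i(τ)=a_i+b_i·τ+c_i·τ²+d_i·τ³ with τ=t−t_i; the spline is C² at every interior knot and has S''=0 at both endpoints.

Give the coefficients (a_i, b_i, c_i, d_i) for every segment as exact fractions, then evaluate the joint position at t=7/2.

  seg 0: a=-2 b=183/23 c=0 d=-57/46
  seg 1: a=4 b=-159/23 c=-171/23 d=146/23
  seg 2: a=-4 b=-63/23 c=267/23 d=-89/23
S(7/2) = -543/184

Δ: Δ0=3, Δ1=-8, Δ2=5
row 1: diag=6, rhs=-66; c'=1/6, d'=-11
row 2: denom=4−1·1/6=23/6; d'=(78−1·-11)/(23/6)=534/23
back: M2=534/23
back: M1=-11−1/6·534/23=-342/23
M: M0=0, M1=-342/23, M2=534/23, M3=0
seg 0: a=-2, c=M0/2=0, d=(M1−M0)/(6·2)=-57/46, b=Δ0−h0·(2M0+M1)/6=183/23
seg 1: a=4, c=M1/2=-171/23, d=(M2−M1)/(6·1)=146/23, b=Δ1−h1·(2M1+M2)/6=-159/23
seg 2: a=-4, c=M2/2=267/23, d=(M3−M2)/(6·1)=-89/23, b=Δ2−h2·(2M2+M3)/6=-63/23
t_q=7/2 → seg 2, τ=1/2; S=-4+-63/23·τ+267/23·τ²+-89/23·τ³=-543/184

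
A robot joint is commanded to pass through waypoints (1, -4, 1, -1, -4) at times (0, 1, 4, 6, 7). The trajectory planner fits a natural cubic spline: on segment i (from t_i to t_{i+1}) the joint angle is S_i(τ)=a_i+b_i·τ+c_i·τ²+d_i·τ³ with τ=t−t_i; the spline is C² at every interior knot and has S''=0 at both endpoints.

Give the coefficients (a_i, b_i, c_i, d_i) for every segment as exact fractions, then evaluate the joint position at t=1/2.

Δ: Δ0=-5, Δ1=5/3, Δ2=-1, Δ3=-3
row 1: diag=8, rhs=40; c'=3/8, d'=5
row 2: denom=10−3·3/8=71/8; d'=(-16−3·5)/(71/8)=-248/71
row 3: denom=6−2·16/71=394/71; d'=(-12−2·-248/71)/(394/71)=-178/197
back: M3=-178/197
back: M2=-248/71−16/71·-178/197=-648/197
back: M1=5−3/8·-648/197=1228/197
M: M0=0, M1=1228/197, M2=-648/197, M3=-178/197, M4=0
seg 0: a=1, c=M0/2=0, d=(M1−M0)/(6·1)=614/591, b=Δ0−h0·(2M0+M1)/6=-3569/591
seg 1: a=-4, c=M1/2=614/197, d=(M2−M1)/(6·3)=-938/1773, b=Δ1−h1·(2M1+M2)/6=-1727/591
seg 2: a=1, c=M2/2=-324/197, d=(M3−M2)/(6·2)=235/1182, b=Δ2−h2·(2M2+M3)/6=883/591
seg 3: a=-1, c=M3/2=-89/197, d=(M4−M3)/(6·1)=89/591, b=Δ3−h3·(2M3+M4)/6=-1595/591
t_q=1/2 → seg 0, τ=1/2; S=1+-3569/591·τ+0·τ²+614/591·τ³=-1489/788

  seg 0: a=1 b=-3569/591 c=0 d=614/591
  seg 1: a=-4 b=-1727/591 c=614/197 d=-938/1773
  seg 2: a=1 b=883/591 c=-324/197 d=235/1182
  seg 3: a=-1 b=-1595/591 c=-89/197 d=89/591
S(1/2) = -1489/788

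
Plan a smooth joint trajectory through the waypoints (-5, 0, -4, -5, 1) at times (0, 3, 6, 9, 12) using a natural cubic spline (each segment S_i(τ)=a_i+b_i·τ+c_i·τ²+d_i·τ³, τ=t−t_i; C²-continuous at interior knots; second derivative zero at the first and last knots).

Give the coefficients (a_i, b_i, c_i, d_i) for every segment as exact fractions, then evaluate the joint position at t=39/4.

  seg 0: a=-5 b=5/2 c=0 d=-5/54
  seg 1: a=0 b=0 c=-5/6 d=7/54
  seg 2: a=-4 b=-3/2 c=1/3 d=1/54
  seg 3: a=-5 b=1 c=1/2 d=-1/18
S(39/4) = -511/128

Δ: Δ0=5/3, Δ1=-4/3, Δ2=-1/3, Δ3=2
row 1: diag=12, rhs=-18; c'=1/4, d'=-3/2
row 2: denom=12−3·1/4=45/4; d'=(6−3·-3/2)/(45/4)=14/15
row 3: denom=12−3·4/15=56/5; d'=(14−3·14/15)/(56/5)=1
back: M3=1
back: M2=14/15−4/15·1=2/3
back: M1=-3/2−1/4·2/3=-5/3
M: M0=0, M1=-5/3, M2=2/3, M3=1, M4=0
seg 0: a=-5, c=M0/2=0, d=(M1−M0)/(6·3)=-5/54, b=Δ0−h0·(2M0+M1)/6=5/2
seg 1: a=0, c=M1/2=-5/6, d=(M2−M1)/(6·3)=7/54, b=Δ1−h1·(2M1+M2)/6=0
seg 2: a=-4, c=M2/2=1/3, d=(M3−M2)/(6·3)=1/54, b=Δ2−h2·(2M2+M3)/6=-3/2
seg 3: a=-5, c=M3/2=1/2, d=(M4−M3)/(6·3)=-1/18, b=Δ3−h3·(2M3+M4)/6=1
t_q=39/4 → seg 3, τ=3/4; S=-5+1·τ+1/2·τ²+-1/18·τ³=-511/128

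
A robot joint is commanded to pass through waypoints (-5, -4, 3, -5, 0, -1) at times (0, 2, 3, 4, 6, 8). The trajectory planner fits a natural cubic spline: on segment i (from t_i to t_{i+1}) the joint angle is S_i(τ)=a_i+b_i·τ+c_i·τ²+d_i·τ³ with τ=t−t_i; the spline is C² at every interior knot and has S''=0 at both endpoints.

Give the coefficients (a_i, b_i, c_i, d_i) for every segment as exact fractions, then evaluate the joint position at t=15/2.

Δ: Δ0=1/2, Δ1=7, Δ2=-8, Δ3=5/2, Δ4=-1/2
row 1: diag=6, rhs=39; c'=1/6, d'=13/2
row 2: denom=4−1·1/6=23/6; d'=(-90−1·13/2)/(23/6)=-579/23
row 3: denom=6−1·6/23=132/23; d'=(63−1·-579/23)/(132/23)=169/11
row 4: denom=8−2·23/66=241/33; d'=(-18−2·169/11)/(241/33)=-1608/241
back: M4=-1608/241
back: M3=169/11−23/66·-1608/241=4263/241
back: M2=-579/23−6/23·4263/241=-7179/241
back: M1=13/2−1/6·-7179/241=2763/241
M: M0=0, M1=2763/241, M2=-7179/241, M3=4263/241, M4=-1608/241, M5=0
seg 0: a=-5, c=M0/2=0, d=(M1−M0)/(6·2)=921/964, b=Δ0−h0·(2M0+M1)/6=-1601/482
seg 1: a=-4, c=M1/2=2763/482, d=(M2−M1)/(6·1)=-1657/241, b=Δ1−h1·(2M1+M2)/6=3925/482
seg 2: a=3, c=M2/2=-7179/482, d=(M3−M2)/(6·1)=1907/241, b=Δ2−h2·(2M2+M3)/6=-491/482
seg 3: a=-5, c=M3/2=4263/482, d=(M4−M3)/(6·2)=-1957/964, b=Δ3−h3·(2M3+M4)/6=-3407/482
seg 4: a=0, c=M4/2=-804/241, d=(M5−M4)/(6·2)=134/241, b=Δ4−h4·(2M4+M5)/6=1903/482
t_q=15/2 → seg 4, τ=3/2; S=0+1903/482·τ+-804/241·τ²+134/241·τ³=141/482

  seg 0: a=-5 b=-1601/482 c=0 d=921/964
  seg 1: a=-4 b=3925/482 c=2763/482 d=-1657/241
  seg 2: a=3 b=-491/482 c=-7179/482 d=1907/241
  seg 3: a=-5 b=-3407/482 c=4263/482 d=-1957/964
  seg 4: a=0 b=1903/482 c=-804/241 d=134/241
S(15/2) = 141/482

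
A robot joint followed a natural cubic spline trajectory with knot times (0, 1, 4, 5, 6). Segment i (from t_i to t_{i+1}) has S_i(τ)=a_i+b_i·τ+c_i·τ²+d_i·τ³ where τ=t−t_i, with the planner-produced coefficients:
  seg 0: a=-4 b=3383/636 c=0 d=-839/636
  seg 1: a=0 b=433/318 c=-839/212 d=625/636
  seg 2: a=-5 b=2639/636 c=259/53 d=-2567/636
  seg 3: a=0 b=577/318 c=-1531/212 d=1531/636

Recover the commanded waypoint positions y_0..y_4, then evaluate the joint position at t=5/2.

y_0=-4 y_1=0 y_2=-5 y_3=0 y_4=-3
S(5/2) = -6013/1696

y_0 = S_0(0) = a_0 = -4
y_1 = S_1(0) = a_1 = 0
y_2 = S_2(0) = a_2 = -5
y_3 = S_3(0) = a_3 = 0
y_4 = S_3(1) = -3
t_q=5/2 is in segment 1 (τ=3/2); S_1(τ)=-6013/1696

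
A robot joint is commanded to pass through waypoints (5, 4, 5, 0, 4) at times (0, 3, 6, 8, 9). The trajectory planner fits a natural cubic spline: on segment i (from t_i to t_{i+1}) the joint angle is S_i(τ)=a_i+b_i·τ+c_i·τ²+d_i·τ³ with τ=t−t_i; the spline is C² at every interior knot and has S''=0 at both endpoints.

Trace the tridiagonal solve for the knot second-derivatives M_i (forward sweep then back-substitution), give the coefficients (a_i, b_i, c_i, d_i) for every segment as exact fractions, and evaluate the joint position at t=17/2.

Δ: Δ0=-1/3, Δ1=1/3, Δ2=-5/2, Δ3=4
row 1: diag=12, rhs=4; c'=1/4, d'=1/3
row 2: denom=10−3·1/4=37/4; d'=(-17−3·1/3)/(37/4)=-72/37
row 3: denom=6−2·8/37=206/37; d'=(39−2·-72/37)/(206/37)=1587/206
back: M3=1587/206
back: M2=-72/37−8/37·1587/206=-372/103
back: M1=1/3−1/4·-372/103=382/309
M: M0=0, M1=382/309, M2=-372/103, M3=1587/206, M4=0
seg 0: a=5, c=M0/2=0, d=(M1−M0)/(6·3)=191/2781, b=Δ0−h0·(2M0+M1)/6=-98/103
seg 1: a=4, c=M1/2=191/309, d=(M2−M1)/(6·3)=-749/2781, b=Δ1−h1·(2M1+M2)/6=93/103
seg 2: a=5, c=M2/2=-186/103, d=(M3−M2)/(6·2)=777/824, b=Δ2−h2·(2M2+M3)/6=-274/103
seg 3: a=0, c=M3/2=1587/412, d=(M4−M3)/(6·1)=-529/412, b=Δ3−h3·(2M3+M4)/6=295/206
t_q=17/2 → seg 3, τ=1/2; S=0+295/206·τ+1587/412·τ²+-529/412·τ³=5005/3296

  seg 0: a=5 b=-98/103 c=0 d=191/2781
  seg 1: a=4 b=93/103 c=191/309 d=-749/2781
  seg 2: a=5 b=-274/103 c=-186/103 d=777/824
  seg 3: a=0 b=295/206 c=1587/412 d=-529/412
S(17/2) = 5005/3296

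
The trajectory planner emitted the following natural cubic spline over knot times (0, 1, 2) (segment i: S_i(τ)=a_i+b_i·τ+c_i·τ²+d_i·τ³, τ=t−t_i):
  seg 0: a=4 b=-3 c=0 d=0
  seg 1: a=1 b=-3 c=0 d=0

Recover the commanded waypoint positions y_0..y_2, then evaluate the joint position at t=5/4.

y_0 = S_0(0) = a_0 = 4
y_1 = S_1(0) = a_1 = 1
y_2 = S_1(1) = -2
t_q=5/4 is in segment 1 (τ=1/4); S_1(τ)=1/4

y_0=4 y_1=1 y_2=-2
S(5/4) = 1/4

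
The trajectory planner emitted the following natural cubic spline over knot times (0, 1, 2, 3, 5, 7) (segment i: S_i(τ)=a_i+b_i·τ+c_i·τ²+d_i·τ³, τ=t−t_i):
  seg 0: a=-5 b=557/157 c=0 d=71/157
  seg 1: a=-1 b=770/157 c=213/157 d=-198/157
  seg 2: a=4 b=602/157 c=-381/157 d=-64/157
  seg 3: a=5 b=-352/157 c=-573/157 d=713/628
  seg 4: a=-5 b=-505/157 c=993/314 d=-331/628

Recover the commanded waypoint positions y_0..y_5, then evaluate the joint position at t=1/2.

y_0=-5 y_1=-1 y_2=4 y_3=5 y_4=-5 y_5=-3
S(1/2) = -3981/1256

y_0 = S_0(0) = a_0 = -5
y_1 = S_1(0) = a_1 = -1
y_2 = S_2(0) = a_2 = 4
y_3 = S_3(0) = a_3 = 5
y_4 = S_4(0) = a_4 = -5
y_5 = S_4(2) = -3
t_q=1/2 is in segment 0 (τ=1/2); S_0(τ)=-3981/1256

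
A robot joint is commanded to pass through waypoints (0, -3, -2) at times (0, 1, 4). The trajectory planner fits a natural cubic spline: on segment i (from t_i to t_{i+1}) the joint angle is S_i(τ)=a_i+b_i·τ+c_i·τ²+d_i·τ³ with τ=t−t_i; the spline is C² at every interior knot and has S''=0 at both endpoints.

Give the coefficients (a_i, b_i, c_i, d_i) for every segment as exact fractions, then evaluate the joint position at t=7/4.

Δ: Δ0=-3, Δ1=1/3
row 1: diag=8, rhs=20; c'=3/8, d'=5/2
back: M1=5/2
M: M0=0, M1=5/2, M2=0
seg 0: a=0, c=M0/2=0, d=(M1−M0)/(6·1)=5/12, b=Δ0−h0·(2M0+M1)/6=-41/12
seg 1: a=-3, c=M1/2=5/4, d=(M2−M1)/(6·3)=-5/36, b=Δ1−h1·(2M1+M2)/6=-13/6
t_q=7/4 → seg 1, τ=3/4; S=-3+-13/6·τ+5/4·τ²+-5/36·τ³=-1019/256

  seg 0: a=0 b=-41/12 c=0 d=5/12
  seg 1: a=-3 b=-13/6 c=5/4 d=-5/36
S(7/4) = -1019/256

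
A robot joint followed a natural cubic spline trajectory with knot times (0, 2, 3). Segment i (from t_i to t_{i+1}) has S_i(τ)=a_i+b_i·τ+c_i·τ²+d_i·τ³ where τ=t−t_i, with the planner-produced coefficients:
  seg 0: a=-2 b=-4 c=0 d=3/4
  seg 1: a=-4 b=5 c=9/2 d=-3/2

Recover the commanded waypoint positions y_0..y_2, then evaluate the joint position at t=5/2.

y_0=-2 y_1=-4 y_2=4
S(5/2) = -9/16

y_0 = S_0(0) = a_0 = -2
y_1 = S_1(0) = a_1 = -4
y_2 = S_1(1) = 4
t_q=5/2 is in segment 1 (τ=1/2); S_1(τ)=-9/16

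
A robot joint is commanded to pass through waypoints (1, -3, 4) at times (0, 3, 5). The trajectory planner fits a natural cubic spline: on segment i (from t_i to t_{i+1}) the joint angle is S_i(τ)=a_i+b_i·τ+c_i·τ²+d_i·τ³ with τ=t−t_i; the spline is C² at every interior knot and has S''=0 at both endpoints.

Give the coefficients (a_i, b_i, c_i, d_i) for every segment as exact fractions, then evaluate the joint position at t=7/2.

Δ: Δ0=-4/3, Δ1=7/2
row 1: diag=10, rhs=29; c'=1/5, d'=29/10
back: M1=29/10
M: M0=0, M1=29/10, M2=0
seg 0: a=1, c=M0/2=0, d=(M1−M0)/(6·3)=29/180, b=Δ0−h0·(2M0+M1)/6=-167/60
seg 1: a=-3, c=M1/2=29/20, d=(M2−M1)/(6·2)=-29/120, b=Δ1−h1·(2M1+M2)/6=47/30
t_q=7/2 → seg 1, τ=1/2; S=-3+47/30·τ+29/20·τ²+-29/120·τ³=-603/320

  seg 0: a=1 b=-167/60 c=0 d=29/180
  seg 1: a=-3 b=47/30 c=29/20 d=-29/120
S(7/2) = -603/320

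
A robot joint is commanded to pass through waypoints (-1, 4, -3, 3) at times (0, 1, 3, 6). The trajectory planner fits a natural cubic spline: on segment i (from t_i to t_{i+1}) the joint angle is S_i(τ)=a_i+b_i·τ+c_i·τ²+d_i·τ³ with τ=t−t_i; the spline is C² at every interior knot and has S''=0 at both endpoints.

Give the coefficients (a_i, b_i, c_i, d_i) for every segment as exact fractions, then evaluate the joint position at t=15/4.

Δ: Δ0=5, Δ1=-7/2, Δ2=2
row 1: diag=6, rhs=-51; c'=1/3, d'=-17/2
row 2: denom=10−2·1/3=28/3; d'=(33−2·-17/2)/(28/3)=75/14
back: M2=75/14
back: M1=-17/2−1/3·75/14=-72/7
M: M0=0, M1=-72/7, M2=75/14, M3=0
seg 0: a=-1, c=M0/2=0, d=(M1−M0)/(6·1)=-12/7, b=Δ0−h0·(2M0+M1)/6=47/7
seg 1: a=4, c=M1/2=-36/7, d=(M2−M1)/(6·2)=73/56, b=Δ1−h1·(2M1+M2)/6=11/7
seg 2: a=-3, c=M2/2=75/28, d=(M3−M2)/(6·3)=-25/84, b=Δ2−h2·(2M2+M3)/6=-47/14
t_q=15/4 → seg 2, τ=3/4; S=-3+-47/14·τ+75/28·τ²+-25/84·τ³=-1059/256

  seg 0: a=-1 b=47/7 c=0 d=-12/7
  seg 1: a=4 b=11/7 c=-36/7 d=73/56
  seg 2: a=-3 b=-47/14 c=75/28 d=-25/84
S(15/4) = -1059/256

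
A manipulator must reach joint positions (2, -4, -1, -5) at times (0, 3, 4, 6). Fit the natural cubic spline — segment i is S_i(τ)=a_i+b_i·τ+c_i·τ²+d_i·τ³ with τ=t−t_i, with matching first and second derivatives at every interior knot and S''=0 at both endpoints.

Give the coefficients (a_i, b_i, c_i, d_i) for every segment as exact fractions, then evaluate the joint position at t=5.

  seg 0: a=2 b=-199/47 c=0 d=35/141
  seg 1: a=-4 b=116/47 c=105/47 d=-80/47
  seg 2: a=-1 b=86/47 c=-135/47 d=45/94
S(5) = -147/94

Δ: Δ0=-2, Δ1=3, Δ2=-2
row 1: diag=8, rhs=30; c'=1/8, d'=15/4
row 2: denom=6−1·1/8=47/8; d'=(-30−1·15/4)/(47/8)=-270/47
back: M2=-270/47
back: M1=15/4−1/8·-270/47=210/47
M: M0=0, M1=210/47, M2=-270/47, M3=0
seg 0: a=2, c=M0/2=0, d=(M1−M0)/(6·3)=35/141, b=Δ0−h0·(2M0+M1)/6=-199/47
seg 1: a=-4, c=M1/2=105/47, d=(M2−M1)/(6·1)=-80/47, b=Δ1−h1·(2M1+M2)/6=116/47
seg 2: a=-1, c=M2/2=-135/47, d=(M3−M2)/(6·2)=45/94, b=Δ2−h2·(2M2+M3)/6=86/47
t_q=5 → seg 2, τ=1; S=-1+86/47·τ+-135/47·τ²+45/94·τ³=-147/94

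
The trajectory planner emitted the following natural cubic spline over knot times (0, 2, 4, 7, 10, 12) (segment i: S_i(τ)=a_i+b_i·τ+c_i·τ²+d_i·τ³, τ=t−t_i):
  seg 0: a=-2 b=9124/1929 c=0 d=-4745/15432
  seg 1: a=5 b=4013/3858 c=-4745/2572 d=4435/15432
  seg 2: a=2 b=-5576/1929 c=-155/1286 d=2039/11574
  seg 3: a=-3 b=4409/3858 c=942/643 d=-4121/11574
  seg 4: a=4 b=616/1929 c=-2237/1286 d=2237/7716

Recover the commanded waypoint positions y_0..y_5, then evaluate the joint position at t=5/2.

y_0=-2 y_1=5 y_2=2 y_3=-3 y_4=4 y_5=0
S(5/2) = 209661/41152

y_0 = S_0(0) = a_0 = -2
y_1 = S_1(0) = a_1 = 5
y_2 = S_2(0) = a_2 = 2
y_3 = S_3(0) = a_3 = -3
y_4 = S_4(0) = a_4 = 4
y_5 = S_4(2) = 0
t_q=5/2 is in segment 1 (τ=1/2); S_1(τ)=209661/41152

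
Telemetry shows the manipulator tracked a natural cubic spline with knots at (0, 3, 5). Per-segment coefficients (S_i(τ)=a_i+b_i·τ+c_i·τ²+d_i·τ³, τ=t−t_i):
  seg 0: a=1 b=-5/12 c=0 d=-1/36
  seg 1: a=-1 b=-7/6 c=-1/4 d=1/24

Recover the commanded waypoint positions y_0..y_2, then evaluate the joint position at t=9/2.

y_0=1 y_1=-1 y_2=-4
S(9/2) = -203/64

y_0 = S_0(0) = a_0 = 1
y_1 = S_1(0) = a_1 = -1
y_2 = S_1(2) = -4
t_q=9/2 is in segment 1 (τ=3/2); S_1(τ)=-203/64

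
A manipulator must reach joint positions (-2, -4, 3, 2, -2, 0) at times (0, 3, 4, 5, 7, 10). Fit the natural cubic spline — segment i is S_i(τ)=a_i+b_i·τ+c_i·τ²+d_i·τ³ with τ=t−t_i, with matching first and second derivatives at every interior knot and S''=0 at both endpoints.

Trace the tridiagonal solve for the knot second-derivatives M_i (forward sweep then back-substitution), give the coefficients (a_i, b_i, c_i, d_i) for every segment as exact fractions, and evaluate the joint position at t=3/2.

Δ: Δ0=-2/3, Δ1=7, Δ2=-1, Δ3=-2, Δ4=2/3
row 1: diag=8, rhs=46; c'=1/8, d'=23/4
row 2: denom=4−1·1/8=31/8; d'=(-48−1·23/4)/(31/8)=-430/31
row 3: denom=6−1·8/31=178/31; d'=(-6−1·-430/31)/(178/31)=122/89
row 4: denom=10−2·31/89=828/89; d'=(16−2·122/89)/(828/89)=295/207
back: M4=295/207
back: M3=122/89−31/89·295/207=181/207
back: M2=-430/31−8/31·181/207=-2918/207
back: M1=23/4−1/8·-2918/207=1555/207
M: M0=0, M1=1555/207, M2=-2918/207, M3=181/207, M4=295/207, M5=0
seg 0: a=-2, c=M0/2=0, d=(M1−M0)/(6·3)=1555/3726, b=Δ0−h0·(2M0+M1)/6=-1831/414
seg 1: a=-4, c=M1/2=1555/414, d=(M2−M1)/(6·1)=-497/138, b=Δ1−h1·(2M1+M2)/6=1417/207
seg 2: a=3, c=M2/2=-1459/207, d=(M3−M2)/(6·1)=1033/414, b=Δ2−h2·(2M2+M3)/6=1471/414
seg 3: a=2, c=M3/2=181/414, d=(M4−M3)/(6·2)=19/414, b=Δ3−h3·(2M3+M4)/6=-211/69
seg 4: a=-2, c=M4/2=295/414, d=(M5−M4)/(6·3)=-295/3726, b=Δ4−h4·(2M4+M5)/6=-157/207
t_q=3/2 → seg 0, τ=3/2; S=-2+-1831/414·τ+0·τ²+1555/3726·τ³=-2659/368

  seg 0: a=-2 b=-1831/414 c=0 d=1555/3726
  seg 1: a=-4 b=1417/207 c=1555/414 d=-497/138
  seg 2: a=3 b=1471/414 c=-1459/207 d=1033/414
  seg 3: a=2 b=-211/69 c=181/414 d=19/414
  seg 4: a=-2 b=-157/207 c=295/414 d=-295/3726
S(3/2) = -2659/368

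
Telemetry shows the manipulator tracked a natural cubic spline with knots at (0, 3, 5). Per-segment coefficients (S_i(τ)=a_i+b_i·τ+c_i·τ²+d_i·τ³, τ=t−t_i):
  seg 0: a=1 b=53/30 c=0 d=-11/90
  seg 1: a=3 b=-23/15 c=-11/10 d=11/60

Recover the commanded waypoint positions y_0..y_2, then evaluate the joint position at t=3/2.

y_0 = S_0(0) = a_0 = 1
y_1 = S_1(0) = a_1 = 3
y_2 = S_1(2) = -3
t_q=3/2 is in segment 0 (τ=3/2); S_0(τ)=259/80

y_0=1 y_1=3 y_2=-3
S(3/2) = 259/80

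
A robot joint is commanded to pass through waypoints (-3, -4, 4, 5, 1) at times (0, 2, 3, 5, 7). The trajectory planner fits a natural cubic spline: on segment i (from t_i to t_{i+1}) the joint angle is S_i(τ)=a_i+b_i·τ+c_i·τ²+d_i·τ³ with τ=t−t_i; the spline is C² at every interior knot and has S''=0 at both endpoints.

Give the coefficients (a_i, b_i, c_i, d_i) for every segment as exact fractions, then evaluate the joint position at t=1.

  seg 0: a=-3 b=-493/128 c=0 d=429/512
  seg 1: a=-4 b=397/64 c=1287/256 d=-827/256
  seg 2: a=4 b=1681/256 c=-597/128 d=835/1024
  seg 3: a=5 b=-295/128 c=117/512 d=-39/1024
S(1) = -3079/512

Δ: Δ0=-1/2, Δ1=8, Δ2=1/2, Δ3=-2
row 1: diag=6, rhs=51; c'=1/6, d'=17/2
row 2: denom=6−1·1/6=35/6; d'=(-45−1·17/2)/(35/6)=-321/35
row 3: denom=8−2·12/35=256/35; d'=(-15−2·-321/35)/(256/35)=117/256
back: M3=117/256
back: M2=-321/35−12/35·117/256=-597/64
back: M1=17/2−1/6·-597/64=1287/128
M: M0=0, M1=1287/128, M2=-597/64, M3=117/256, M4=0
seg 0: a=-3, c=M0/2=0, d=(M1−M0)/(6·2)=429/512, b=Δ0−h0·(2M0+M1)/6=-493/128
seg 1: a=-4, c=M1/2=1287/256, d=(M2−M1)/(6·1)=-827/256, b=Δ1−h1·(2M1+M2)/6=397/64
seg 2: a=4, c=M2/2=-597/128, d=(M3−M2)/(6·2)=835/1024, b=Δ2−h2·(2M2+M3)/6=1681/256
seg 3: a=5, c=M3/2=117/512, d=(M4−M3)/(6·2)=-39/1024, b=Δ3−h3·(2M3+M4)/6=-295/128
t_q=1 → seg 0, τ=1; S=-3+-493/128·τ+0·τ²+429/512·τ³=-3079/512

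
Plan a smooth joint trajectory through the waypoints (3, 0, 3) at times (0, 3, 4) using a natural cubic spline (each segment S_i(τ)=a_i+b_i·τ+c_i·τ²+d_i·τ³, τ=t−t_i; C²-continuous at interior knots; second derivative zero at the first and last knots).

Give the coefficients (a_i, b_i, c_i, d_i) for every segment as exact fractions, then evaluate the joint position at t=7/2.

  seg 0: a=3 b=-5/2 c=0 d=1/6
  seg 1: a=0 b=2 c=3/2 d=-1/2
S(7/2) = 21/16

Δ: Δ0=-1, Δ1=3
row 1: diag=8, rhs=24; c'=1/8, d'=3
back: M1=3
M: M0=0, M1=3, M2=0
seg 0: a=3, c=M0/2=0, d=(M1−M0)/(6·3)=1/6, b=Δ0−h0·(2M0+M1)/6=-5/2
seg 1: a=0, c=M1/2=3/2, d=(M2−M1)/(6·1)=-1/2, b=Δ1−h1·(2M1+M2)/6=2
t_q=7/2 → seg 1, τ=1/2; S=0+2·τ+3/2·τ²+-1/2·τ³=21/16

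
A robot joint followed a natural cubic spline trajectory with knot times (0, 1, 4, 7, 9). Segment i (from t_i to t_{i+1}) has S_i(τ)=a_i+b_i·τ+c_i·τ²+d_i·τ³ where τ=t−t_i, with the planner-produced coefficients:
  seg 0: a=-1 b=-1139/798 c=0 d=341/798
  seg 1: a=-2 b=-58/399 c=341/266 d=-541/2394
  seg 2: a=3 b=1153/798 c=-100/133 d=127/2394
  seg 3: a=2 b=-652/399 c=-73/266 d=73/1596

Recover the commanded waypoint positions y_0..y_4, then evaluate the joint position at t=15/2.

y_0=-1 y_1=-2 y_2=3 y_3=2 y_4=-2
S(15/2) = 681/608

y_0 = S_0(0) = a_0 = -1
y_1 = S_1(0) = a_1 = -2
y_2 = S_2(0) = a_2 = 3
y_3 = S_3(0) = a_3 = 2
y_4 = S_3(2) = -2
t_q=15/2 is in segment 3 (τ=1/2); S_3(τ)=681/608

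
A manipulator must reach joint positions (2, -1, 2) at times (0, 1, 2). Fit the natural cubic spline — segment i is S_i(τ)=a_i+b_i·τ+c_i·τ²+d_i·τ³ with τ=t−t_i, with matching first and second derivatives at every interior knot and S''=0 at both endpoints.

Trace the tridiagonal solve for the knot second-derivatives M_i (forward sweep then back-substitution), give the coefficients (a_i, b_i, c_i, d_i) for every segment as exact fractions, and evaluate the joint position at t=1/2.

  seg 0: a=2 b=-9/2 c=0 d=3/2
  seg 1: a=-1 b=0 c=9/2 d=-3/2
S(1/2) = -1/16

Δ: Δ0=-3, Δ1=3
row 1: diag=4, rhs=36; c'=1/4, d'=9
back: M1=9
M: M0=0, M1=9, M2=0
seg 0: a=2, c=M0/2=0, d=(M1−M0)/(6·1)=3/2, b=Δ0−h0·(2M0+M1)/6=-9/2
seg 1: a=-1, c=M1/2=9/2, d=(M2−M1)/(6·1)=-3/2, b=Δ1−h1·(2M1+M2)/6=0
t_q=1/2 → seg 0, τ=1/2; S=2+-9/2·τ+0·τ²+3/2·τ³=-1/16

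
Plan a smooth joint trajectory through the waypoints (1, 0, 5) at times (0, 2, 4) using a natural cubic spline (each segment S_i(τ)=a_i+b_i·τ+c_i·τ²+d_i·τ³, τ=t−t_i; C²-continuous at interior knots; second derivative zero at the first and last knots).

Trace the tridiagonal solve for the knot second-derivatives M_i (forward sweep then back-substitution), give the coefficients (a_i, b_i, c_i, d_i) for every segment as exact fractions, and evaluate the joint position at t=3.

Δ: Δ0=-1/2, Δ1=5/2
row 1: diag=8, rhs=18; c'=1/4, d'=9/4
back: M1=9/4
M: M0=0, M1=9/4, M2=0
seg 0: a=1, c=M0/2=0, d=(M1−M0)/(6·2)=3/16, b=Δ0−h0·(2M0+M1)/6=-5/4
seg 1: a=0, c=M1/2=9/8, d=(M2−M1)/(6·2)=-3/16, b=Δ1−h1·(2M1+M2)/6=1
t_q=3 → seg 1, τ=1; S=0+1·τ+9/8·τ²+-3/16·τ³=31/16

  seg 0: a=1 b=-5/4 c=0 d=3/16
  seg 1: a=0 b=1 c=9/8 d=-3/16
S(3) = 31/16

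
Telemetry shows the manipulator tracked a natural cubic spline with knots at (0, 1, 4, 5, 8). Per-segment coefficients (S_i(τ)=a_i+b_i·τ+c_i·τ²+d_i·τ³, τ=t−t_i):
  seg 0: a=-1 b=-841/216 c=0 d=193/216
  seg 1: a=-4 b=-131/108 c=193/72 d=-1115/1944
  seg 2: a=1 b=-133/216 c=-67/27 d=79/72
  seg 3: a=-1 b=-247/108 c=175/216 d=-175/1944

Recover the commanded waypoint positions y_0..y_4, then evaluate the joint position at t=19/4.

y_0 = S_0(0) = a_0 = -1
y_1 = S_1(0) = a_1 = -4
y_2 = S_2(0) = a_2 = 1
y_3 = S_3(0) = a_3 = -1
y_4 = S_3(3) = -3
t_q=19/4 is in segment 2 (τ=3/4); S_2(τ)=-1819/4608

y_0=-1 y_1=-4 y_2=1 y_3=-1 y_4=-3
S(19/4) = -1819/4608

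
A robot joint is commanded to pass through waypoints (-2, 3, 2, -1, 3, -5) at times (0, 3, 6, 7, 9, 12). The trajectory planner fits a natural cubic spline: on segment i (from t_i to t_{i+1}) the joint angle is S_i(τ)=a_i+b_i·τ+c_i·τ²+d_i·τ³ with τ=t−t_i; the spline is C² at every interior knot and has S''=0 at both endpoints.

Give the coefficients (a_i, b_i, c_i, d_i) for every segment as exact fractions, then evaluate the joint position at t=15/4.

  seg 0: a=-2 b=1445/792 c=0 d=-125/7128
  seg 1: a=3 b=535/396 c=-125/792 d=-959/7128
  seg 2: a=2 b=-2557/792 c=-271/198 d=115/72
  seg 3: a=-1 b=-155/132 c=2711/792 d=-727/792
  seg 4: a=3 b=595/396 c=-1651/792 d=1651/7128
S(15/4) = 21783/5632

Δ: Δ0=5/3, Δ1=-1/3, Δ2=-3, Δ3=2, Δ4=-8/3
row 1: diag=12, rhs=-12; c'=1/4, d'=-1
row 2: denom=8−3·1/4=29/4; d'=(-16−3·-1)/(29/4)=-52/29
row 3: denom=6−1·4/29=170/29; d'=(30−1·-52/29)/(170/29)=461/85
row 4: denom=10−2·29/85=792/85; d'=(-28−2·461/85)/(792/85)=-1651/396
back: M4=-1651/396
back: M3=461/85−29/85·-1651/396=2711/396
back: M2=-52/29−4/29·2711/396=-271/99
back: M1=-1−1/4·-271/99=-125/396
M: M0=0, M1=-125/396, M2=-271/99, M3=2711/396, M4=-1651/396, M5=0
seg 0: a=-2, c=M0/2=0, d=(M1−M0)/(6·3)=-125/7128, b=Δ0−h0·(2M0+M1)/6=1445/792
seg 1: a=3, c=M1/2=-125/792, d=(M2−M1)/(6·3)=-959/7128, b=Δ1−h1·(2M1+M2)/6=535/396
seg 2: a=2, c=M2/2=-271/198, d=(M3−M2)/(6·1)=115/72, b=Δ2−h2·(2M2+M3)/6=-2557/792
seg 3: a=-1, c=M3/2=2711/792, d=(M4−M3)/(6·2)=-727/792, b=Δ3−h3·(2M3+M4)/6=-155/132
seg 4: a=3, c=M4/2=-1651/792, d=(M5−M4)/(6·3)=1651/7128, b=Δ4−h4·(2M4+M5)/6=595/396
t_q=15/4 → seg 1, τ=3/4; S=3+535/396·τ+-125/792·τ²+-959/7128·τ³=21783/5632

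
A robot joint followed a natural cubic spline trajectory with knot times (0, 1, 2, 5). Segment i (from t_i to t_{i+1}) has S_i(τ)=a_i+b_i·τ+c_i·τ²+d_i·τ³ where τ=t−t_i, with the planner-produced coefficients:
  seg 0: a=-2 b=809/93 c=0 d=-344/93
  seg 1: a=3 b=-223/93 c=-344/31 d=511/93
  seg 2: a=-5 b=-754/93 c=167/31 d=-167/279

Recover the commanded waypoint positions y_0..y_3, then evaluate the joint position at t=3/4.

y_0 = S_0(0) = a_0 = -2
y_1 = S_1(0) = a_1 = 3
y_2 = S_2(0) = a_2 = -5
y_3 = S_2(3) = 3
t_q=3/4 is in segment 0 (τ=3/4); S_0(τ)=735/248

y_0=-2 y_1=3 y_2=-5 y_3=3
S(3/4) = 735/248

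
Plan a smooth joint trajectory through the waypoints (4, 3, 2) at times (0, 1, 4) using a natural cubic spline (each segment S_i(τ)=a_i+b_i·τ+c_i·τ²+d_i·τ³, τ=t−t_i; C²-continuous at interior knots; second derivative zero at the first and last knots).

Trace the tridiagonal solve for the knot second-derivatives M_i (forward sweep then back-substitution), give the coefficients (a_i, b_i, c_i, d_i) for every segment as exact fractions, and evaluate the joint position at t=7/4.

Δ: Δ0=-1, Δ1=-1/3
row 1: diag=8, rhs=4; c'=3/8, d'=1/2
back: M1=1/2
M: M0=0, M1=1/2, M2=0
seg 0: a=4, c=M0/2=0, d=(M1−M0)/(6·1)=1/12, b=Δ0−h0·(2M0+M1)/6=-13/12
seg 1: a=3, c=M1/2=1/4, d=(M2−M1)/(6·3)=-1/36, b=Δ1−h1·(2M1+M2)/6=-5/6
t_q=7/4 → seg 1, τ=3/4; S=3+-5/6·τ+1/4·τ²+-1/36·τ³=641/256

  seg 0: a=4 b=-13/12 c=0 d=1/12
  seg 1: a=3 b=-5/6 c=1/4 d=-1/36
S(7/4) = 641/256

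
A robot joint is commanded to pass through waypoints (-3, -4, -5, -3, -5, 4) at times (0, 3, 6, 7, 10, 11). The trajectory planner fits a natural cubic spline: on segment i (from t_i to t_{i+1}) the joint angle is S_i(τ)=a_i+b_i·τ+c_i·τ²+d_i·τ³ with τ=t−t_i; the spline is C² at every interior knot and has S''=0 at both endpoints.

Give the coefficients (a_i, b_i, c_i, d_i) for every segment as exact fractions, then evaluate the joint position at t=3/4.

  seg 0: a=-3 b=5/521 c=0 d=-536/14067
  seg 1: a=-4 b=-531/521 c=-536/1563 d=2680/14067
  seg 2: a=-5 b=1077/521 c=2144/1563 d=-2249/1563
  seg 3: a=-3 b=772/1563 c=-4603/1563 d=11995/14067
  seg 4: a=-5 b=9139/1563 c=2464/521 d=-2464/1563
S(3/4) = -12541/4168

Δ: Δ0=-1/3, Δ1=-1/3, Δ2=2, Δ3=-2/3, Δ4=9
row 1: diag=12, rhs=0; c'=1/4, d'=0
row 2: denom=8−3·1/4=29/4; d'=(14−3·0)/(29/4)=56/29
row 3: denom=8−1·4/29=228/29; d'=(-16−1·56/29)/(228/29)=-130/57
row 4: denom=8−3·29/76=521/76; d'=(58−3·-130/57)/(521/76)=4928/521
back: M4=4928/521
back: M3=-130/57−29/76·4928/521=-9206/1563
back: M2=56/29−4/29·-9206/1563=4288/1563
back: M1=0−1/4·4288/1563=-1072/1563
M: M0=0, M1=-1072/1563, M2=4288/1563, M3=-9206/1563, M4=4928/521, M5=0
seg 0: a=-3, c=M0/2=0, d=(M1−M0)/(6·3)=-536/14067, b=Δ0−h0·(2M0+M1)/6=5/521
seg 1: a=-4, c=M1/2=-536/1563, d=(M2−M1)/(6·3)=2680/14067, b=Δ1−h1·(2M1+M2)/6=-531/521
seg 2: a=-5, c=M2/2=2144/1563, d=(M3−M2)/(6·1)=-2249/1563, b=Δ2−h2·(2M2+M3)/6=1077/521
seg 3: a=-3, c=M3/2=-4603/1563, d=(M4−M3)/(6·3)=11995/14067, b=Δ3−h3·(2M3+M4)/6=772/1563
seg 4: a=-5, c=M4/2=2464/521, d=(M5−M4)/(6·1)=-2464/1563, b=Δ4−h4·(2M4+M5)/6=9139/1563
t_q=3/4 → seg 0, τ=3/4; S=-3+5/521·τ+0·τ²+-536/14067·τ³=-12541/4168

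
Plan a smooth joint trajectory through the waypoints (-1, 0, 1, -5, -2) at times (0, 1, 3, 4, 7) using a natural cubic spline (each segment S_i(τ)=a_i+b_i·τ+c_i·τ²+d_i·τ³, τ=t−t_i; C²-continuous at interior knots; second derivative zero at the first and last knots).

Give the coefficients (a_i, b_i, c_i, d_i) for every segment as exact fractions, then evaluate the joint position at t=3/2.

  seg 0: a=-1 b=311/500 c=0 d=189/500
  seg 1: a=0 b=439/250 c=567/500 d=-881/1000
  seg 2: a=1 b=-107/25 c=-519/125 d=304/125
  seg 3: a=-5 b=-661/125 c=393/125 d=-131/375
S(3/2) = 8411/8000

Δ: Δ0=1, Δ1=1/2, Δ2=-6, Δ3=1
row 1: diag=6, rhs=-3; c'=1/3, d'=-1/2
row 2: denom=6−2·1/3=16/3; d'=(-39−2·-1/2)/(16/3)=-57/8
row 3: denom=8−1·3/16=125/16; d'=(42−1·-57/8)/(125/16)=786/125
back: M3=786/125
back: M2=-57/8−3/16·786/125=-1038/125
back: M1=-1/2−1/3·-1038/125=567/250
M: M0=0, M1=567/250, M2=-1038/125, M3=786/125, M4=0
seg 0: a=-1, c=M0/2=0, d=(M1−M0)/(6·1)=189/500, b=Δ0−h0·(2M0+M1)/6=311/500
seg 1: a=0, c=M1/2=567/500, d=(M2−M1)/(6·2)=-881/1000, b=Δ1−h1·(2M1+M2)/6=439/250
seg 2: a=1, c=M2/2=-519/125, d=(M3−M2)/(6·1)=304/125, b=Δ2−h2·(2M2+M3)/6=-107/25
seg 3: a=-5, c=M3/2=393/125, d=(M4−M3)/(6·3)=-131/375, b=Δ3−h3·(2M3+M4)/6=-661/125
t_q=3/2 → seg 1, τ=1/2; S=0+439/250·τ+567/500·τ²+-881/1000·τ³=8411/8000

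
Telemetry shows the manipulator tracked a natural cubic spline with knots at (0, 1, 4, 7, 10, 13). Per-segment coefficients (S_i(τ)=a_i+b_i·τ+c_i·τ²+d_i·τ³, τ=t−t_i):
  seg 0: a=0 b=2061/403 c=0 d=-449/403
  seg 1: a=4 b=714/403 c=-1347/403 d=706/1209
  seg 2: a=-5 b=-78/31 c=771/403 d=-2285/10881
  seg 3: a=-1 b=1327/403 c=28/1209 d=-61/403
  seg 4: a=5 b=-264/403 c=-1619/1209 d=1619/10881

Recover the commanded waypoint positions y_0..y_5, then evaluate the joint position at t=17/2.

y_0=0 y_1=4 y_2=-5 y_3=-1 y_4=5 y_5=-5
S(17/2) = 11221/3224

y_0 = S_0(0) = a_0 = 0
y_1 = S_1(0) = a_1 = 4
y_2 = S_2(0) = a_2 = -5
y_3 = S_3(0) = a_3 = -1
y_4 = S_4(0) = a_4 = 5
y_5 = S_4(3) = -5
t_q=17/2 is in segment 3 (τ=3/2); S_3(τ)=11221/3224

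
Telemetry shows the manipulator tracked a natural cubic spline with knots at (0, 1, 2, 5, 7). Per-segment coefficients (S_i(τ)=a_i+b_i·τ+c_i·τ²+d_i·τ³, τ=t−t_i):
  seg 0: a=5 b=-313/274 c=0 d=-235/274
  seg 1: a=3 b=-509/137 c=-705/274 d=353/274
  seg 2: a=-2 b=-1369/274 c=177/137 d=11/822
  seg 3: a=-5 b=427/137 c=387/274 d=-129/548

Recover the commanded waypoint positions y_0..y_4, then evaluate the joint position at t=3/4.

y_0 = S_0(0) = a_0 = 5
y_1 = S_1(0) = a_1 = 3
y_2 = S_2(0) = a_2 = -2
y_3 = S_3(0) = a_3 = -5
y_4 = S_3(2) = 5
t_q=3/4 is in segment 0 (τ=3/4); S_0(τ)=66311/17536

y_0=5 y_1=3 y_2=-2 y_3=-5 y_4=5
S(3/4) = 66311/17536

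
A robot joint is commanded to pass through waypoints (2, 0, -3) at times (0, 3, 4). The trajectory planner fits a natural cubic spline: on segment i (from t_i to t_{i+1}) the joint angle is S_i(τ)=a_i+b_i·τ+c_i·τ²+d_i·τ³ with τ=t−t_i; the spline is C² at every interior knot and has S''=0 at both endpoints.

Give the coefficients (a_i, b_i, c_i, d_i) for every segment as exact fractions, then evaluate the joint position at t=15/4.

Δ: Δ0=-2/3, Δ1=-3
row 1: diag=8, rhs=-14; c'=1/8, d'=-7/4
back: M1=-7/4
M: M0=0, M1=-7/4, M2=0
seg 0: a=2, c=M0/2=0, d=(M1−M0)/(6·3)=-7/72, b=Δ0−h0·(2M0+M1)/6=5/24
seg 1: a=0, c=M1/2=-7/8, d=(M2−M1)/(6·1)=7/24, b=Δ1−h1·(2M1+M2)/6=-29/12
t_q=15/4 → seg 1, τ=3/4; S=0+-29/12·τ+-7/8·τ²+7/24·τ³=-1117/512

  seg 0: a=2 b=5/24 c=0 d=-7/72
  seg 1: a=0 b=-29/12 c=-7/8 d=7/24
S(15/4) = -1117/512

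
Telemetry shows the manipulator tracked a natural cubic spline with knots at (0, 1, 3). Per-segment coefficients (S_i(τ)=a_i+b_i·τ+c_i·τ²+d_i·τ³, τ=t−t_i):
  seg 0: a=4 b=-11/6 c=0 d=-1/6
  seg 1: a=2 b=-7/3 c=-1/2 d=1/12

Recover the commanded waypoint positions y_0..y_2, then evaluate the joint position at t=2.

y_0=4 y_1=2 y_2=-4
S(2) = -3/4

y_0 = S_0(0) = a_0 = 4
y_1 = S_1(0) = a_1 = 2
y_2 = S_1(2) = -4
t_q=2 is in segment 1 (τ=1); S_1(τ)=-3/4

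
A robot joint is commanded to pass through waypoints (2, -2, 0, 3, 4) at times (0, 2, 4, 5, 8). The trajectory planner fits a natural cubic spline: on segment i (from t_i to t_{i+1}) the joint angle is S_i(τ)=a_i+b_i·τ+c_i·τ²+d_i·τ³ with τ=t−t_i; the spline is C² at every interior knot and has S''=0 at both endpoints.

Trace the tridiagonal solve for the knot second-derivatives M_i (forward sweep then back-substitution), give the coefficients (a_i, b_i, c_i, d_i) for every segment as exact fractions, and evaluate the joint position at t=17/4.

Δ: Δ0=-2, Δ1=1, Δ2=3, Δ3=1/3
row 1: diag=8, rhs=18; c'=1/4, d'=9/4
row 2: denom=6−2·1/4=11/2; d'=(12−2·9/4)/(11/2)=15/11
row 3: denom=8−1·2/11=86/11; d'=(-16−1·15/11)/(86/11)=-191/86
back: M3=-191/86
back: M2=15/11−2/11·-191/86=76/43
back: M1=9/4−1/4·76/43=311/172
M: M0=0, M1=311/172, M2=76/43, M3=-191/86, M4=0
seg 0: a=2, c=M0/2=0, d=(M1−M0)/(6·2)=311/2064, b=Δ0−h0·(2M0+M1)/6=-1343/516
seg 1: a=-2, c=M1/2=311/344, d=(M2−M1)/(6·2)=-7/2064, b=Δ1−h1·(2M1+M2)/6=-205/258
seg 2: a=0, c=M2/2=38/43, d=(M3−M2)/(6·1)=-343/516, b=Δ2−h2·(2M2+M3)/6=1435/516
seg 3: a=3, c=M3/2=-191/172, d=(M4−M3)/(6·3)=191/1548, b=Δ3−h3·(2M3+M4)/6=659/258
t_q=17/4 → seg 2, τ=1/4; S=0+1435/516·τ+38/43·τ²+-343/516·τ³=8147/11008

  seg 0: a=2 b=-1343/516 c=0 d=311/2064
  seg 1: a=-2 b=-205/258 c=311/344 d=-7/2064
  seg 2: a=0 b=1435/516 c=38/43 d=-343/516
  seg 3: a=3 b=659/258 c=-191/172 d=191/1548
S(17/4) = 8147/11008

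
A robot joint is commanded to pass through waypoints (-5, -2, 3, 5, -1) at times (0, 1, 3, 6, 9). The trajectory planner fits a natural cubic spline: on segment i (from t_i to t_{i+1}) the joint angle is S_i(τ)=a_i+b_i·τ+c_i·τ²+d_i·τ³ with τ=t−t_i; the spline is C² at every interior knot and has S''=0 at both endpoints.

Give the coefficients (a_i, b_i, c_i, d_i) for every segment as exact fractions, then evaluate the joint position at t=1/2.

  seg 0: a=-5 b=3763/1236 c=0 d=-55/1236
  seg 1: a=-2 b=1799/618 c=-55/412 d=-89/2472
  seg 2: a=3 b=601/309 c=-36/103 d=-71/2781
  seg 3: a=5 b=-260/309 c=-179/309 d=179/2781
S(1/2) = -11481/3296

Δ: Δ0=3, Δ1=5/2, Δ2=2/3, Δ3=-2
row 1: diag=6, rhs=-3; c'=1/3, d'=-1/2
row 2: denom=10−2·1/3=28/3; d'=(-11−2·-1/2)/(28/3)=-15/14
row 3: denom=12−3·9/28=309/28; d'=(-16−3·-15/14)/(309/28)=-358/309
back: M3=-358/309
back: M2=-15/14−9/28·-358/309=-72/103
back: M1=-1/2−1/3·-72/103=-55/206
M: M0=0, M1=-55/206, M2=-72/103, M3=-358/309, M4=0
seg 0: a=-5, c=M0/2=0, d=(M1−M0)/(6·1)=-55/1236, b=Δ0−h0·(2M0+M1)/6=3763/1236
seg 1: a=-2, c=M1/2=-55/412, d=(M2−M1)/(6·2)=-89/2472, b=Δ1−h1·(2M1+M2)/6=1799/618
seg 2: a=3, c=M2/2=-36/103, d=(M3−M2)/(6·3)=-71/2781, b=Δ2−h2·(2M2+M3)/6=601/309
seg 3: a=5, c=M3/2=-179/309, d=(M4−M3)/(6·3)=179/2781, b=Δ3−h3·(2M3+M4)/6=-260/309
t_q=1/2 → seg 0, τ=1/2; S=-5+3763/1236·τ+0·τ²+-55/1236·τ³=-11481/3296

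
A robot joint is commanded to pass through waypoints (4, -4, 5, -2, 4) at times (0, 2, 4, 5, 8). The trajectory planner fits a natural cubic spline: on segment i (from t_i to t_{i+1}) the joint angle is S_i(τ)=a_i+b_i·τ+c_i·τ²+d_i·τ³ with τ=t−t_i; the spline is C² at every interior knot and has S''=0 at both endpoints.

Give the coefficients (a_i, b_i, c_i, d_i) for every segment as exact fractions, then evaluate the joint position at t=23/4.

  seg 0: a=4 b=-2579/344 c=0 d=1203/1376
  seg 1: a=-4 b=515/172 c=3609/688 d=-3091/1376
  seg 2: a=5 b=-1025/344 c=-354/43 d=1449/344
  seg 3: a=-2 b=-1171/172 c=1515/344 d=-505/1032
S(23/4) = -106453/22016

Δ: Δ0=-4, Δ1=9/2, Δ2=-7, Δ3=2
row 1: diag=8, rhs=51; c'=1/4, d'=51/8
row 2: denom=6−2·1/4=11/2; d'=(-69−2·51/8)/(11/2)=-327/22
row 3: denom=8−1·2/11=86/11; d'=(54−1·-327/22)/(86/11)=1515/172
back: M3=1515/172
back: M2=-327/22−2/11·1515/172=-708/43
back: M1=51/8−1/4·-708/43=3609/344
M: M0=0, M1=3609/344, M2=-708/43, M3=1515/172, M4=0
seg 0: a=4, c=M0/2=0, d=(M1−M0)/(6·2)=1203/1376, b=Δ0−h0·(2M0+M1)/6=-2579/344
seg 1: a=-4, c=M1/2=3609/688, d=(M2−M1)/(6·2)=-3091/1376, b=Δ1−h1·(2M1+M2)/6=515/172
seg 2: a=5, c=M2/2=-354/43, d=(M3−M2)/(6·1)=1449/344, b=Δ2−h2·(2M2+M3)/6=-1025/344
seg 3: a=-2, c=M3/2=1515/344, d=(M4−M3)/(6·3)=-505/1032, b=Δ3−h3·(2M3+M4)/6=-1171/172
t_q=23/4 → seg 3, τ=3/4; S=-2+-1171/172·τ+1515/344·τ²+-505/1032·τ³=-106453/22016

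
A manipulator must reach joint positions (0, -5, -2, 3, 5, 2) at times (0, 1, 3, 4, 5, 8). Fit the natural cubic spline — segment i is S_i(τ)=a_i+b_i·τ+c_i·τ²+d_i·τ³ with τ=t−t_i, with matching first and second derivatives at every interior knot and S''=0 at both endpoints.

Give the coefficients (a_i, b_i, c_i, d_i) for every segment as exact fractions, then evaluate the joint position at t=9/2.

Δ: Δ0=-5, Δ1=3/2, Δ2=5, Δ3=2, Δ4=-1
row 1: diag=6, rhs=39; c'=1/3, d'=13/2
row 2: denom=6−2·1/3=16/3; d'=(21−2·13/2)/(16/3)=3/2
row 3: denom=4−1·3/16=61/16; d'=(-18−1·3/2)/(61/16)=-312/61
row 4: denom=8−1·16/61=472/61; d'=(-18−1·-312/61)/(472/61)=-393/236
back: M4=-393/236
back: M3=-312/61−16/61·-393/236=-276/59
back: M2=3/2−3/16·-276/59=561/236
back: M1=13/2−1/3·561/236=1347/236
M: M0=0, M1=1347/236, M2=561/236, M3=-276/59, M4=-393/236, M5=0
seg 0: a=0, c=M0/2=0, d=(M1−M0)/(6·1)=449/472, b=Δ0−h0·(2M0+M1)/6=-2809/472
seg 1: a=-5, c=M1/2=1347/472, d=(M2−M1)/(6·2)=-131/472, b=Δ1−h1·(2M1+M2)/6=-731/236
seg 2: a=-2, c=M2/2=561/472, d=(M3−M2)/(6·1)=-555/472, b=Δ2−h2·(2M2+M3)/6=1177/236
seg 3: a=3, c=M3/2=-138/59, d=(M4−M3)/(6·1)=237/472, b=Δ3−h3·(2M3+M4)/6=1811/472
seg 4: a=5, c=M4/2=-393/472, d=(M5−M4)/(6·3)=131/1416, b=Δ4−h4·(2M4+M5)/6=157/236
t_q=9/2 → seg 3, τ=1/2; S=3+1811/472·τ+-138/59·τ²+237/472·τ³=16601/3776

  seg 0: a=0 b=-2809/472 c=0 d=449/472
  seg 1: a=-5 b=-731/236 c=1347/472 d=-131/472
  seg 2: a=-2 b=1177/236 c=561/472 d=-555/472
  seg 3: a=3 b=1811/472 c=-138/59 d=237/472
  seg 4: a=5 b=157/236 c=-393/472 d=131/1416
S(9/2) = 16601/3776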